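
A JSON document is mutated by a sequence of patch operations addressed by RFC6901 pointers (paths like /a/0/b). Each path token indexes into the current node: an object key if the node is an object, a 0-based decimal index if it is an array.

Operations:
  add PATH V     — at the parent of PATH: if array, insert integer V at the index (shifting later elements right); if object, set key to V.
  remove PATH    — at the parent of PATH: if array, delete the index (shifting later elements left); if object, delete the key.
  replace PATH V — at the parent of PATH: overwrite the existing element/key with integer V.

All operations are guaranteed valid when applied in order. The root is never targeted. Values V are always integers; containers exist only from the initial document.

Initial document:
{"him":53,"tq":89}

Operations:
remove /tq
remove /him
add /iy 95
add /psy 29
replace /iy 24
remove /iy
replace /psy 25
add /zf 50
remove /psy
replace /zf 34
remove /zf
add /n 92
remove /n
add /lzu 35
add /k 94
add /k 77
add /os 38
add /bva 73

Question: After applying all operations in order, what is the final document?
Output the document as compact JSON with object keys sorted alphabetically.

After op 1 (remove /tq): {"him":53}
After op 2 (remove /him): {}
After op 3 (add /iy 95): {"iy":95}
After op 4 (add /psy 29): {"iy":95,"psy":29}
After op 5 (replace /iy 24): {"iy":24,"psy":29}
After op 6 (remove /iy): {"psy":29}
After op 7 (replace /psy 25): {"psy":25}
After op 8 (add /zf 50): {"psy":25,"zf":50}
After op 9 (remove /psy): {"zf":50}
After op 10 (replace /zf 34): {"zf":34}
After op 11 (remove /zf): {}
After op 12 (add /n 92): {"n":92}
After op 13 (remove /n): {}
After op 14 (add /lzu 35): {"lzu":35}
After op 15 (add /k 94): {"k":94,"lzu":35}
After op 16 (add /k 77): {"k":77,"lzu":35}
After op 17 (add /os 38): {"k":77,"lzu":35,"os":38}
After op 18 (add /bva 73): {"bva":73,"k":77,"lzu":35,"os":38}

Answer: {"bva":73,"k":77,"lzu":35,"os":38}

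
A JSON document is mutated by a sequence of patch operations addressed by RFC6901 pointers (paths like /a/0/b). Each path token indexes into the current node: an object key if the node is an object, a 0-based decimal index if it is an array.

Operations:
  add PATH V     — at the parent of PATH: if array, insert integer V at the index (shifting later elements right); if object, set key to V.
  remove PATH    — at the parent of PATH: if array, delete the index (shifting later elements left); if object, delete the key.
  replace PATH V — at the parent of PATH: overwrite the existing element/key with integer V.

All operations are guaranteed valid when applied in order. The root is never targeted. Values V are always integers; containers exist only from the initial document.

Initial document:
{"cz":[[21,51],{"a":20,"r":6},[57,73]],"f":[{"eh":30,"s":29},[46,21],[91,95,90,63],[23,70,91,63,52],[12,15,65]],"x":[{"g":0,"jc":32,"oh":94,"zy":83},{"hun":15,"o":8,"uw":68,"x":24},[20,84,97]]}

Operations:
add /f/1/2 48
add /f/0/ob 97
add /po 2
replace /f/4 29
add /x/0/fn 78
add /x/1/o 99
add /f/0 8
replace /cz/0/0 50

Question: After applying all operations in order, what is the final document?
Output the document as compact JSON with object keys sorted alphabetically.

After op 1 (add /f/1/2 48): {"cz":[[21,51],{"a":20,"r":6},[57,73]],"f":[{"eh":30,"s":29},[46,21,48],[91,95,90,63],[23,70,91,63,52],[12,15,65]],"x":[{"g":0,"jc":32,"oh":94,"zy":83},{"hun":15,"o":8,"uw":68,"x":24},[20,84,97]]}
After op 2 (add /f/0/ob 97): {"cz":[[21,51],{"a":20,"r":6},[57,73]],"f":[{"eh":30,"ob":97,"s":29},[46,21,48],[91,95,90,63],[23,70,91,63,52],[12,15,65]],"x":[{"g":0,"jc":32,"oh":94,"zy":83},{"hun":15,"o":8,"uw":68,"x":24},[20,84,97]]}
After op 3 (add /po 2): {"cz":[[21,51],{"a":20,"r":6},[57,73]],"f":[{"eh":30,"ob":97,"s":29},[46,21,48],[91,95,90,63],[23,70,91,63,52],[12,15,65]],"po":2,"x":[{"g":0,"jc":32,"oh":94,"zy":83},{"hun":15,"o":8,"uw":68,"x":24},[20,84,97]]}
After op 4 (replace /f/4 29): {"cz":[[21,51],{"a":20,"r":6},[57,73]],"f":[{"eh":30,"ob":97,"s":29},[46,21,48],[91,95,90,63],[23,70,91,63,52],29],"po":2,"x":[{"g":0,"jc":32,"oh":94,"zy":83},{"hun":15,"o":8,"uw":68,"x":24},[20,84,97]]}
After op 5 (add /x/0/fn 78): {"cz":[[21,51],{"a":20,"r":6},[57,73]],"f":[{"eh":30,"ob":97,"s":29},[46,21,48],[91,95,90,63],[23,70,91,63,52],29],"po":2,"x":[{"fn":78,"g":0,"jc":32,"oh":94,"zy":83},{"hun":15,"o":8,"uw":68,"x":24},[20,84,97]]}
After op 6 (add /x/1/o 99): {"cz":[[21,51],{"a":20,"r":6},[57,73]],"f":[{"eh":30,"ob":97,"s":29},[46,21,48],[91,95,90,63],[23,70,91,63,52],29],"po":2,"x":[{"fn":78,"g":0,"jc":32,"oh":94,"zy":83},{"hun":15,"o":99,"uw":68,"x":24},[20,84,97]]}
After op 7 (add /f/0 8): {"cz":[[21,51],{"a":20,"r":6},[57,73]],"f":[8,{"eh":30,"ob":97,"s":29},[46,21,48],[91,95,90,63],[23,70,91,63,52],29],"po":2,"x":[{"fn":78,"g":0,"jc":32,"oh":94,"zy":83},{"hun":15,"o":99,"uw":68,"x":24},[20,84,97]]}
After op 8 (replace /cz/0/0 50): {"cz":[[50,51],{"a":20,"r":6},[57,73]],"f":[8,{"eh":30,"ob":97,"s":29},[46,21,48],[91,95,90,63],[23,70,91,63,52],29],"po":2,"x":[{"fn":78,"g":0,"jc":32,"oh":94,"zy":83},{"hun":15,"o":99,"uw":68,"x":24},[20,84,97]]}

Answer: {"cz":[[50,51],{"a":20,"r":6},[57,73]],"f":[8,{"eh":30,"ob":97,"s":29},[46,21,48],[91,95,90,63],[23,70,91,63,52],29],"po":2,"x":[{"fn":78,"g":0,"jc":32,"oh":94,"zy":83},{"hun":15,"o":99,"uw":68,"x":24},[20,84,97]]}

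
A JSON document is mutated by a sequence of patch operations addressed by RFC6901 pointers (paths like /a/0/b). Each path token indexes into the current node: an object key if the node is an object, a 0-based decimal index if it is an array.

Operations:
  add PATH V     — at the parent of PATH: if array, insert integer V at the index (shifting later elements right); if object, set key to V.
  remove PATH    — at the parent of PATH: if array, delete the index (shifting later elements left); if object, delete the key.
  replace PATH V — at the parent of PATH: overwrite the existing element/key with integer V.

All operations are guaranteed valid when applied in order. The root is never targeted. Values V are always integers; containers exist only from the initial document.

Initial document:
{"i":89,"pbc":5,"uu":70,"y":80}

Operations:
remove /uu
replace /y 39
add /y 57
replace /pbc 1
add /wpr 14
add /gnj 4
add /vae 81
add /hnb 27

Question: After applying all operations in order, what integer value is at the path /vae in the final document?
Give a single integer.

After op 1 (remove /uu): {"i":89,"pbc":5,"y":80}
After op 2 (replace /y 39): {"i":89,"pbc":5,"y":39}
After op 3 (add /y 57): {"i":89,"pbc":5,"y":57}
After op 4 (replace /pbc 1): {"i":89,"pbc":1,"y":57}
After op 5 (add /wpr 14): {"i":89,"pbc":1,"wpr":14,"y":57}
After op 6 (add /gnj 4): {"gnj":4,"i":89,"pbc":1,"wpr":14,"y":57}
After op 7 (add /vae 81): {"gnj":4,"i":89,"pbc":1,"vae":81,"wpr":14,"y":57}
After op 8 (add /hnb 27): {"gnj":4,"hnb":27,"i":89,"pbc":1,"vae":81,"wpr":14,"y":57}
Value at /vae: 81

Answer: 81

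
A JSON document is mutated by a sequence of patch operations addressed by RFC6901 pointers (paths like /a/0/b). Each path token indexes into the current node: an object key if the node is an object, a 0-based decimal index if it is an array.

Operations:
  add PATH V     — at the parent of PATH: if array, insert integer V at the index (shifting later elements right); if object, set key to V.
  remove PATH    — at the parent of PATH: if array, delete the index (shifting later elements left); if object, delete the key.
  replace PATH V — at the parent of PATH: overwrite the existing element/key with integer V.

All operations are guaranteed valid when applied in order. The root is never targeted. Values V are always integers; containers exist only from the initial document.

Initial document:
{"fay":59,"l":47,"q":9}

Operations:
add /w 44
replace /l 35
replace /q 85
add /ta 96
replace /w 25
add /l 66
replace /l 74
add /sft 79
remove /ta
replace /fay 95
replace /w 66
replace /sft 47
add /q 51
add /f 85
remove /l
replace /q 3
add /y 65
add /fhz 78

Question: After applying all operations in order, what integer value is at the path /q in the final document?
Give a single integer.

Answer: 3

Derivation:
After op 1 (add /w 44): {"fay":59,"l":47,"q":9,"w":44}
After op 2 (replace /l 35): {"fay":59,"l":35,"q":9,"w":44}
After op 3 (replace /q 85): {"fay":59,"l":35,"q":85,"w":44}
After op 4 (add /ta 96): {"fay":59,"l":35,"q":85,"ta":96,"w":44}
After op 5 (replace /w 25): {"fay":59,"l":35,"q":85,"ta":96,"w":25}
After op 6 (add /l 66): {"fay":59,"l":66,"q":85,"ta":96,"w":25}
After op 7 (replace /l 74): {"fay":59,"l":74,"q":85,"ta":96,"w":25}
After op 8 (add /sft 79): {"fay":59,"l":74,"q":85,"sft":79,"ta":96,"w":25}
After op 9 (remove /ta): {"fay":59,"l":74,"q":85,"sft":79,"w":25}
After op 10 (replace /fay 95): {"fay":95,"l":74,"q":85,"sft":79,"w":25}
After op 11 (replace /w 66): {"fay":95,"l":74,"q":85,"sft":79,"w":66}
After op 12 (replace /sft 47): {"fay":95,"l":74,"q":85,"sft":47,"w":66}
After op 13 (add /q 51): {"fay":95,"l":74,"q":51,"sft":47,"w":66}
After op 14 (add /f 85): {"f":85,"fay":95,"l":74,"q":51,"sft":47,"w":66}
After op 15 (remove /l): {"f":85,"fay":95,"q":51,"sft":47,"w":66}
After op 16 (replace /q 3): {"f":85,"fay":95,"q":3,"sft":47,"w":66}
After op 17 (add /y 65): {"f":85,"fay":95,"q":3,"sft":47,"w":66,"y":65}
After op 18 (add /fhz 78): {"f":85,"fay":95,"fhz":78,"q":3,"sft":47,"w":66,"y":65}
Value at /q: 3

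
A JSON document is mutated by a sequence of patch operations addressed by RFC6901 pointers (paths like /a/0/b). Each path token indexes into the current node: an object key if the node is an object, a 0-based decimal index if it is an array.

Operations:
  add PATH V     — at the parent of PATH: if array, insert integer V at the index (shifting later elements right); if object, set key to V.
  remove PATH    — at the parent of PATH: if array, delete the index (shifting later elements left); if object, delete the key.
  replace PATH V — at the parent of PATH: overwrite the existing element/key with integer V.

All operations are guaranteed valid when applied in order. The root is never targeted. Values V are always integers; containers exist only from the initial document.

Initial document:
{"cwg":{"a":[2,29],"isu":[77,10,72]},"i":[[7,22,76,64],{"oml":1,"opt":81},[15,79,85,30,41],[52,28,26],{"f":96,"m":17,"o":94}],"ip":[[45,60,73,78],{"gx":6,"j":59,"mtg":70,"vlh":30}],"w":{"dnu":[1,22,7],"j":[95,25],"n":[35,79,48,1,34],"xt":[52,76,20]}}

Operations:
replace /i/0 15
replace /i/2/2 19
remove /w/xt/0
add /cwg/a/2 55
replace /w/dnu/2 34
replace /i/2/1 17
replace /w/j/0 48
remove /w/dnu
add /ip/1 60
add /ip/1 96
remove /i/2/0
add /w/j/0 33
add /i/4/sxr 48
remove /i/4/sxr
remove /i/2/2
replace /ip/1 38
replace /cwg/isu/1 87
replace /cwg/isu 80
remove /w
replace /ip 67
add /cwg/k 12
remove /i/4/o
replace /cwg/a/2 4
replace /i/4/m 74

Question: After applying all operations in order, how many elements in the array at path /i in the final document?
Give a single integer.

Answer: 5

Derivation:
After op 1 (replace /i/0 15): {"cwg":{"a":[2,29],"isu":[77,10,72]},"i":[15,{"oml":1,"opt":81},[15,79,85,30,41],[52,28,26],{"f":96,"m":17,"o":94}],"ip":[[45,60,73,78],{"gx":6,"j":59,"mtg":70,"vlh":30}],"w":{"dnu":[1,22,7],"j":[95,25],"n":[35,79,48,1,34],"xt":[52,76,20]}}
After op 2 (replace /i/2/2 19): {"cwg":{"a":[2,29],"isu":[77,10,72]},"i":[15,{"oml":1,"opt":81},[15,79,19,30,41],[52,28,26],{"f":96,"m":17,"o":94}],"ip":[[45,60,73,78],{"gx":6,"j":59,"mtg":70,"vlh":30}],"w":{"dnu":[1,22,7],"j":[95,25],"n":[35,79,48,1,34],"xt":[52,76,20]}}
After op 3 (remove /w/xt/0): {"cwg":{"a":[2,29],"isu":[77,10,72]},"i":[15,{"oml":1,"opt":81},[15,79,19,30,41],[52,28,26],{"f":96,"m":17,"o":94}],"ip":[[45,60,73,78],{"gx":6,"j":59,"mtg":70,"vlh":30}],"w":{"dnu":[1,22,7],"j":[95,25],"n":[35,79,48,1,34],"xt":[76,20]}}
After op 4 (add /cwg/a/2 55): {"cwg":{"a":[2,29,55],"isu":[77,10,72]},"i":[15,{"oml":1,"opt":81},[15,79,19,30,41],[52,28,26],{"f":96,"m":17,"o":94}],"ip":[[45,60,73,78],{"gx":6,"j":59,"mtg":70,"vlh":30}],"w":{"dnu":[1,22,7],"j":[95,25],"n":[35,79,48,1,34],"xt":[76,20]}}
After op 5 (replace /w/dnu/2 34): {"cwg":{"a":[2,29,55],"isu":[77,10,72]},"i":[15,{"oml":1,"opt":81},[15,79,19,30,41],[52,28,26],{"f":96,"m":17,"o":94}],"ip":[[45,60,73,78],{"gx":6,"j":59,"mtg":70,"vlh":30}],"w":{"dnu":[1,22,34],"j":[95,25],"n":[35,79,48,1,34],"xt":[76,20]}}
After op 6 (replace /i/2/1 17): {"cwg":{"a":[2,29,55],"isu":[77,10,72]},"i":[15,{"oml":1,"opt":81},[15,17,19,30,41],[52,28,26],{"f":96,"m":17,"o":94}],"ip":[[45,60,73,78],{"gx":6,"j":59,"mtg":70,"vlh":30}],"w":{"dnu":[1,22,34],"j":[95,25],"n":[35,79,48,1,34],"xt":[76,20]}}
After op 7 (replace /w/j/0 48): {"cwg":{"a":[2,29,55],"isu":[77,10,72]},"i":[15,{"oml":1,"opt":81},[15,17,19,30,41],[52,28,26],{"f":96,"m":17,"o":94}],"ip":[[45,60,73,78],{"gx":6,"j":59,"mtg":70,"vlh":30}],"w":{"dnu":[1,22,34],"j":[48,25],"n":[35,79,48,1,34],"xt":[76,20]}}
After op 8 (remove /w/dnu): {"cwg":{"a":[2,29,55],"isu":[77,10,72]},"i":[15,{"oml":1,"opt":81},[15,17,19,30,41],[52,28,26],{"f":96,"m":17,"o":94}],"ip":[[45,60,73,78],{"gx":6,"j":59,"mtg":70,"vlh":30}],"w":{"j":[48,25],"n":[35,79,48,1,34],"xt":[76,20]}}
After op 9 (add /ip/1 60): {"cwg":{"a":[2,29,55],"isu":[77,10,72]},"i":[15,{"oml":1,"opt":81},[15,17,19,30,41],[52,28,26],{"f":96,"m":17,"o":94}],"ip":[[45,60,73,78],60,{"gx":6,"j":59,"mtg":70,"vlh":30}],"w":{"j":[48,25],"n":[35,79,48,1,34],"xt":[76,20]}}
After op 10 (add /ip/1 96): {"cwg":{"a":[2,29,55],"isu":[77,10,72]},"i":[15,{"oml":1,"opt":81},[15,17,19,30,41],[52,28,26],{"f":96,"m":17,"o":94}],"ip":[[45,60,73,78],96,60,{"gx":6,"j":59,"mtg":70,"vlh":30}],"w":{"j":[48,25],"n":[35,79,48,1,34],"xt":[76,20]}}
After op 11 (remove /i/2/0): {"cwg":{"a":[2,29,55],"isu":[77,10,72]},"i":[15,{"oml":1,"opt":81},[17,19,30,41],[52,28,26],{"f":96,"m":17,"o":94}],"ip":[[45,60,73,78],96,60,{"gx":6,"j":59,"mtg":70,"vlh":30}],"w":{"j":[48,25],"n":[35,79,48,1,34],"xt":[76,20]}}
After op 12 (add /w/j/0 33): {"cwg":{"a":[2,29,55],"isu":[77,10,72]},"i":[15,{"oml":1,"opt":81},[17,19,30,41],[52,28,26],{"f":96,"m":17,"o":94}],"ip":[[45,60,73,78],96,60,{"gx":6,"j":59,"mtg":70,"vlh":30}],"w":{"j":[33,48,25],"n":[35,79,48,1,34],"xt":[76,20]}}
After op 13 (add /i/4/sxr 48): {"cwg":{"a":[2,29,55],"isu":[77,10,72]},"i":[15,{"oml":1,"opt":81},[17,19,30,41],[52,28,26],{"f":96,"m":17,"o":94,"sxr":48}],"ip":[[45,60,73,78],96,60,{"gx":6,"j":59,"mtg":70,"vlh":30}],"w":{"j":[33,48,25],"n":[35,79,48,1,34],"xt":[76,20]}}
After op 14 (remove /i/4/sxr): {"cwg":{"a":[2,29,55],"isu":[77,10,72]},"i":[15,{"oml":1,"opt":81},[17,19,30,41],[52,28,26],{"f":96,"m":17,"o":94}],"ip":[[45,60,73,78],96,60,{"gx":6,"j":59,"mtg":70,"vlh":30}],"w":{"j":[33,48,25],"n":[35,79,48,1,34],"xt":[76,20]}}
After op 15 (remove /i/2/2): {"cwg":{"a":[2,29,55],"isu":[77,10,72]},"i":[15,{"oml":1,"opt":81},[17,19,41],[52,28,26],{"f":96,"m":17,"o":94}],"ip":[[45,60,73,78],96,60,{"gx":6,"j":59,"mtg":70,"vlh":30}],"w":{"j":[33,48,25],"n":[35,79,48,1,34],"xt":[76,20]}}
After op 16 (replace /ip/1 38): {"cwg":{"a":[2,29,55],"isu":[77,10,72]},"i":[15,{"oml":1,"opt":81},[17,19,41],[52,28,26],{"f":96,"m":17,"o":94}],"ip":[[45,60,73,78],38,60,{"gx":6,"j":59,"mtg":70,"vlh":30}],"w":{"j":[33,48,25],"n":[35,79,48,1,34],"xt":[76,20]}}
After op 17 (replace /cwg/isu/1 87): {"cwg":{"a":[2,29,55],"isu":[77,87,72]},"i":[15,{"oml":1,"opt":81},[17,19,41],[52,28,26],{"f":96,"m":17,"o":94}],"ip":[[45,60,73,78],38,60,{"gx":6,"j":59,"mtg":70,"vlh":30}],"w":{"j":[33,48,25],"n":[35,79,48,1,34],"xt":[76,20]}}
After op 18 (replace /cwg/isu 80): {"cwg":{"a":[2,29,55],"isu":80},"i":[15,{"oml":1,"opt":81},[17,19,41],[52,28,26],{"f":96,"m":17,"o":94}],"ip":[[45,60,73,78],38,60,{"gx":6,"j":59,"mtg":70,"vlh":30}],"w":{"j":[33,48,25],"n":[35,79,48,1,34],"xt":[76,20]}}
After op 19 (remove /w): {"cwg":{"a":[2,29,55],"isu":80},"i":[15,{"oml":1,"opt":81},[17,19,41],[52,28,26],{"f":96,"m":17,"o":94}],"ip":[[45,60,73,78],38,60,{"gx":6,"j":59,"mtg":70,"vlh":30}]}
After op 20 (replace /ip 67): {"cwg":{"a":[2,29,55],"isu":80},"i":[15,{"oml":1,"opt":81},[17,19,41],[52,28,26],{"f":96,"m":17,"o":94}],"ip":67}
After op 21 (add /cwg/k 12): {"cwg":{"a":[2,29,55],"isu":80,"k":12},"i":[15,{"oml":1,"opt":81},[17,19,41],[52,28,26],{"f":96,"m":17,"o":94}],"ip":67}
After op 22 (remove /i/4/o): {"cwg":{"a":[2,29,55],"isu":80,"k":12},"i":[15,{"oml":1,"opt":81},[17,19,41],[52,28,26],{"f":96,"m":17}],"ip":67}
After op 23 (replace /cwg/a/2 4): {"cwg":{"a":[2,29,4],"isu":80,"k":12},"i":[15,{"oml":1,"opt":81},[17,19,41],[52,28,26],{"f":96,"m":17}],"ip":67}
After op 24 (replace /i/4/m 74): {"cwg":{"a":[2,29,4],"isu":80,"k":12},"i":[15,{"oml":1,"opt":81},[17,19,41],[52,28,26],{"f":96,"m":74}],"ip":67}
Size at path /i: 5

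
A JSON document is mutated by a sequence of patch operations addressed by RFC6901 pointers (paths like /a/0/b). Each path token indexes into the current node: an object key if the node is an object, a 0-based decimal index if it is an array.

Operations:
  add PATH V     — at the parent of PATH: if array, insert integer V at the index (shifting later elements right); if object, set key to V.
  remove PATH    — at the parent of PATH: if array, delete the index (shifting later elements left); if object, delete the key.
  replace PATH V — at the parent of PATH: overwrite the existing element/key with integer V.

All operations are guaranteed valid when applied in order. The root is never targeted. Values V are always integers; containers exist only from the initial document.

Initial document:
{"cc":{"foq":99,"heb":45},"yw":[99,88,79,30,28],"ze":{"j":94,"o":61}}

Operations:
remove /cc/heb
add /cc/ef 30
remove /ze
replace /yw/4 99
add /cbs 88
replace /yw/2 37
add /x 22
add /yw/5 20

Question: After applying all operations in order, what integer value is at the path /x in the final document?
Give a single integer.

Answer: 22

Derivation:
After op 1 (remove /cc/heb): {"cc":{"foq":99},"yw":[99,88,79,30,28],"ze":{"j":94,"o":61}}
After op 2 (add /cc/ef 30): {"cc":{"ef":30,"foq":99},"yw":[99,88,79,30,28],"ze":{"j":94,"o":61}}
After op 3 (remove /ze): {"cc":{"ef":30,"foq":99},"yw":[99,88,79,30,28]}
After op 4 (replace /yw/4 99): {"cc":{"ef":30,"foq":99},"yw":[99,88,79,30,99]}
After op 5 (add /cbs 88): {"cbs":88,"cc":{"ef":30,"foq":99},"yw":[99,88,79,30,99]}
After op 6 (replace /yw/2 37): {"cbs":88,"cc":{"ef":30,"foq":99},"yw":[99,88,37,30,99]}
After op 7 (add /x 22): {"cbs":88,"cc":{"ef":30,"foq":99},"x":22,"yw":[99,88,37,30,99]}
After op 8 (add /yw/5 20): {"cbs":88,"cc":{"ef":30,"foq":99},"x":22,"yw":[99,88,37,30,99,20]}
Value at /x: 22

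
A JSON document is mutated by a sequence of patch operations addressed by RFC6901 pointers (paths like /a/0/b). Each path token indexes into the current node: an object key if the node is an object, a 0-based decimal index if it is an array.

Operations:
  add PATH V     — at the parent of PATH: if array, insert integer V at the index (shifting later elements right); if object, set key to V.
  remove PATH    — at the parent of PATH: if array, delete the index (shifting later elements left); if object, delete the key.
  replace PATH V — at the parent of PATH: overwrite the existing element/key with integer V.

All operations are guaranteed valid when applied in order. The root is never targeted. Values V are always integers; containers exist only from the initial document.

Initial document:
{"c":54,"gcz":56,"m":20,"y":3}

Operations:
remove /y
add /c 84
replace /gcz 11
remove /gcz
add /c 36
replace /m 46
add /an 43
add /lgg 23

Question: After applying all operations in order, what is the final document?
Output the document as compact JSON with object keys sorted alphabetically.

Answer: {"an":43,"c":36,"lgg":23,"m":46}

Derivation:
After op 1 (remove /y): {"c":54,"gcz":56,"m":20}
After op 2 (add /c 84): {"c":84,"gcz":56,"m":20}
After op 3 (replace /gcz 11): {"c":84,"gcz":11,"m":20}
After op 4 (remove /gcz): {"c":84,"m":20}
After op 5 (add /c 36): {"c":36,"m":20}
After op 6 (replace /m 46): {"c":36,"m":46}
After op 7 (add /an 43): {"an":43,"c":36,"m":46}
After op 8 (add /lgg 23): {"an":43,"c":36,"lgg":23,"m":46}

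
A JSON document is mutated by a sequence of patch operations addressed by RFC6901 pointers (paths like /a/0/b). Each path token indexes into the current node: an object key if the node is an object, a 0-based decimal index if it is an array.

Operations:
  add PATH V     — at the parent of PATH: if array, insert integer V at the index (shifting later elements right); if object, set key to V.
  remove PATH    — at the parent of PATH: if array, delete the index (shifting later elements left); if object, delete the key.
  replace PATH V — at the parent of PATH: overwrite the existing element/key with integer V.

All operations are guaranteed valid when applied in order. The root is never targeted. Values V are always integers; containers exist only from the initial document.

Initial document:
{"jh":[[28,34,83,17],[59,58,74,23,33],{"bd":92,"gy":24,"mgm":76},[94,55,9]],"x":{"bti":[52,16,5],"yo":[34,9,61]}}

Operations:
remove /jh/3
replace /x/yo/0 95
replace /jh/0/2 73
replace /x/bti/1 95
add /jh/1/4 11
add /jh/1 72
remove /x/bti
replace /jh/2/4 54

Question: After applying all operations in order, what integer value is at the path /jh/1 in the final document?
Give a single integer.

Answer: 72

Derivation:
After op 1 (remove /jh/3): {"jh":[[28,34,83,17],[59,58,74,23,33],{"bd":92,"gy":24,"mgm":76}],"x":{"bti":[52,16,5],"yo":[34,9,61]}}
After op 2 (replace /x/yo/0 95): {"jh":[[28,34,83,17],[59,58,74,23,33],{"bd":92,"gy":24,"mgm":76}],"x":{"bti":[52,16,5],"yo":[95,9,61]}}
After op 3 (replace /jh/0/2 73): {"jh":[[28,34,73,17],[59,58,74,23,33],{"bd":92,"gy":24,"mgm":76}],"x":{"bti":[52,16,5],"yo":[95,9,61]}}
After op 4 (replace /x/bti/1 95): {"jh":[[28,34,73,17],[59,58,74,23,33],{"bd":92,"gy":24,"mgm":76}],"x":{"bti":[52,95,5],"yo":[95,9,61]}}
After op 5 (add /jh/1/4 11): {"jh":[[28,34,73,17],[59,58,74,23,11,33],{"bd":92,"gy":24,"mgm":76}],"x":{"bti":[52,95,5],"yo":[95,9,61]}}
After op 6 (add /jh/1 72): {"jh":[[28,34,73,17],72,[59,58,74,23,11,33],{"bd":92,"gy":24,"mgm":76}],"x":{"bti":[52,95,5],"yo":[95,9,61]}}
After op 7 (remove /x/bti): {"jh":[[28,34,73,17],72,[59,58,74,23,11,33],{"bd":92,"gy":24,"mgm":76}],"x":{"yo":[95,9,61]}}
After op 8 (replace /jh/2/4 54): {"jh":[[28,34,73,17],72,[59,58,74,23,54,33],{"bd":92,"gy":24,"mgm":76}],"x":{"yo":[95,9,61]}}
Value at /jh/1: 72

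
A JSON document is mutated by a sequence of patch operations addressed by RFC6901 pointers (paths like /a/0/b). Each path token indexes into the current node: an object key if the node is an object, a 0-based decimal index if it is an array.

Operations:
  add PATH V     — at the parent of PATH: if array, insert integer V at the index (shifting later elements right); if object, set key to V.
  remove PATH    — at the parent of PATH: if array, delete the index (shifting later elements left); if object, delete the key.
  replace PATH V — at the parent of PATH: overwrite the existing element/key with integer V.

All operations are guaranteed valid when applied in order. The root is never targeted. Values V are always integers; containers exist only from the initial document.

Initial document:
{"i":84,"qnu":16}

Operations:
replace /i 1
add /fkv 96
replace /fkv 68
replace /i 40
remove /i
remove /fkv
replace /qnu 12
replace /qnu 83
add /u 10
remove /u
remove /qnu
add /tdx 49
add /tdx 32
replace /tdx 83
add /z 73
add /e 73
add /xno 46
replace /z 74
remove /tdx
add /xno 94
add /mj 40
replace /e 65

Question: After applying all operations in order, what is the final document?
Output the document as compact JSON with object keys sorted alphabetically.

Answer: {"e":65,"mj":40,"xno":94,"z":74}

Derivation:
After op 1 (replace /i 1): {"i":1,"qnu":16}
After op 2 (add /fkv 96): {"fkv":96,"i":1,"qnu":16}
After op 3 (replace /fkv 68): {"fkv":68,"i":1,"qnu":16}
After op 4 (replace /i 40): {"fkv":68,"i":40,"qnu":16}
After op 5 (remove /i): {"fkv":68,"qnu":16}
After op 6 (remove /fkv): {"qnu":16}
After op 7 (replace /qnu 12): {"qnu":12}
After op 8 (replace /qnu 83): {"qnu":83}
After op 9 (add /u 10): {"qnu":83,"u":10}
After op 10 (remove /u): {"qnu":83}
After op 11 (remove /qnu): {}
After op 12 (add /tdx 49): {"tdx":49}
After op 13 (add /tdx 32): {"tdx":32}
After op 14 (replace /tdx 83): {"tdx":83}
After op 15 (add /z 73): {"tdx":83,"z":73}
After op 16 (add /e 73): {"e":73,"tdx":83,"z":73}
After op 17 (add /xno 46): {"e":73,"tdx":83,"xno":46,"z":73}
After op 18 (replace /z 74): {"e":73,"tdx":83,"xno":46,"z":74}
After op 19 (remove /tdx): {"e":73,"xno":46,"z":74}
After op 20 (add /xno 94): {"e":73,"xno":94,"z":74}
After op 21 (add /mj 40): {"e":73,"mj":40,"xno":94,"z":74}
After op 22 (replace /e 65): {"e":65,"mj":40,"xno":94,"z":74}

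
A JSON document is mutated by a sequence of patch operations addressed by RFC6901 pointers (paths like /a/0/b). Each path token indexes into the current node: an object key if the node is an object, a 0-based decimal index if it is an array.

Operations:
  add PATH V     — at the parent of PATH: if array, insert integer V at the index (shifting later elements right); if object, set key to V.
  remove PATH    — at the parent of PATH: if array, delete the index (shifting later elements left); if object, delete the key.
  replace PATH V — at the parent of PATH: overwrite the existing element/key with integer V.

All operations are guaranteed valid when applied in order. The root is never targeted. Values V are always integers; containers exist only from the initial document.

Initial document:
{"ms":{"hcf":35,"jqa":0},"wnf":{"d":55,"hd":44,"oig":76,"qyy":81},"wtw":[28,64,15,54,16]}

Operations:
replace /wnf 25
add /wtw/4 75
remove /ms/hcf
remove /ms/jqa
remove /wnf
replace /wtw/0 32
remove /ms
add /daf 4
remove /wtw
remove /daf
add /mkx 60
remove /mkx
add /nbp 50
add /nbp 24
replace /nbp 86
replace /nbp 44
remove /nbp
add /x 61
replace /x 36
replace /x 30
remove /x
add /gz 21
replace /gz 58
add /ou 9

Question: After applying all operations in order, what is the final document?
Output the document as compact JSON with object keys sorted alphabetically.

After op 1 (replace /wnf 25): {"ms":{"hcf":35,"jqa":0},"wnf":25,"wtw":[28,64,15,54,16]}
After op 2 (add /wtw/4 75): {"ms":{"hcf":35,"jqa":0},"wnf":25,"wtw":[28,64,15,54,75,16]}
After op 3 (remove /ms/hcf): {"ms":{"jqa":0},"wnf":25,"wtw":[28,64,15,54,75,16]}
After op 4 (remove /ms/jqa): {"ms":{},"wnf":25,"wtw":[28,64,15,54,75,16]}
After op 5 (remove /wnf): {"ms":{},"wtw":[28,64,15,54,75,16]}
After op 6 (replace /wtw/0 32): {"ms":{},"wtw":[32,64,15,54,75,16]}
After op 7 (remove /ms): {"wtw":[32,64,15,54,75,16]}
After op 8 (add /daf 4): {"daf":4,"wtw":[32,64,15,54,75,16]}
After op 9 (remove /wtw): {"daf":4}
After op 10 (remove /daf): {}
After op 11 (add /mkx 60): {"mkx":60}
After op 12 (remove /mkx): {}
After op 13 (add /nbp 50): {"nbp":50}
After op 14 (add /nbp 24): {"nbp":24}
After op 15 (replace /nbp 86): {"nbp":86}
After op 16 (replace /nbp 44): {"nbp":44}
After op 17 (remove /nbp): {}
After op 18 (add /x 61): {"x":61}
After op 19 (replace /x 36): {"x":36}
After op 20 (replace /x 30): {"x":30}
After op 21 (remove /x): {}
After op 22 (add /gz 21): {"gz":21}
After op 23 (replace /gz 58): {"gz":58}
After op 24 (add /ou 9): {"gz":58,"ou":9}

Answer: {"gz":58,"ou":9}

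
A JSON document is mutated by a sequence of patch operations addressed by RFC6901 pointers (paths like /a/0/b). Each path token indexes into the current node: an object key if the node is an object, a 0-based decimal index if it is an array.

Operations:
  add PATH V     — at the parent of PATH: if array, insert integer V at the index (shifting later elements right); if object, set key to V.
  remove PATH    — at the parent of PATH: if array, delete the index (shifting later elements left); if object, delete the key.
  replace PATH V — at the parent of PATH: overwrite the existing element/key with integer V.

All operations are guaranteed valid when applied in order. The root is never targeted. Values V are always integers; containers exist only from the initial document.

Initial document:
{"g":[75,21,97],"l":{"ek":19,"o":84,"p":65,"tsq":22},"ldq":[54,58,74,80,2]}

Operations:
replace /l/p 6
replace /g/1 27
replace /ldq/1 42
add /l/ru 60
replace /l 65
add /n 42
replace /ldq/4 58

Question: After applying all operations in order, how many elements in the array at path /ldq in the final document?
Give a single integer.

Answer: 5

Derivation:
After op 1 (replace /l/p 6): {"g":[75,21,97],"l":{"ek":19,"o":84,"p":6,"tsq":22},"ldq":[54,58,74,80,2]}
After op 2 (replace /g/1 27): {"g":[75,27,97],"l":{"ek":19,"o":84,"p":6,"tsq":22},"ldq":[54,58,74,80,2]}
After op 3 (replace /ldq/1 42): {"g":[75,27,97],"l":{"ek":19,"o":84,"p":6,"tsq":22},"ldq":[54,42,74,80,2]}
After op 4 (add /l/ru 60): {"g":[75,27,97],"l":{"ek":19,"o":84,"p":6,"ru":60,"tsq":22},"ldq":[54,42,74,80,2]}
After op 5 (replace /l 65): {"g":[75,27,97],"l":65,"ldq":[54,42,74,80,2]}
After op 6 (add /n 42): {"g":[75,27,97],"l":65,"ldq":[54,42,74,80,2],"n":42}
After op 7 (replace /ldq/4 58): {"g":[75,27,97],"l":65,"ldq":[54,42,74,80,58],"n":42}
Size at path /ldq: 5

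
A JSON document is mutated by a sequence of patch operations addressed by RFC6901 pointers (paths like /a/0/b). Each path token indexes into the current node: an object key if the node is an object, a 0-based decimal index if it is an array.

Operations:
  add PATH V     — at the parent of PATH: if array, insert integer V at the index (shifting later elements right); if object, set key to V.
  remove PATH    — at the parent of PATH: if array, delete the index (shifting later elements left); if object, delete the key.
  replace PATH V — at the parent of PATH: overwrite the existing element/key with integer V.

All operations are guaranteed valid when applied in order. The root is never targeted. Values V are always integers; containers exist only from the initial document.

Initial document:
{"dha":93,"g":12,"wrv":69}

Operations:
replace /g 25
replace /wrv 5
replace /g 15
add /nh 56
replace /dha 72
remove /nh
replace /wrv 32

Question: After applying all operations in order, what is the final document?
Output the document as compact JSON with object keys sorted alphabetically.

After op 1 (replace /g 25): {"dha":93,"g":25,"wrv":69}
After op 2 (replace /wrv 5): {"dha":93,"g":25,"wrv":5}
After op 3 (replace /g 15): {"dha":93,"g":15,"wrv":5}
After op 4 (add /nh 56): {"dha":93,"g":15,"nh":56,"wrv":5}
After op 5 (replace /dha 72): {"dha":72,"g":15,"nh":56,"wrv":5}
After op 6 (remove /nh): {"dha":72,"g":15,"wrv":5}
After op 7 (replace /wrv 32): {"dha":72,"g":15,"wrv":32}

Answer: {"dha":72,"g":15,"wrv":32}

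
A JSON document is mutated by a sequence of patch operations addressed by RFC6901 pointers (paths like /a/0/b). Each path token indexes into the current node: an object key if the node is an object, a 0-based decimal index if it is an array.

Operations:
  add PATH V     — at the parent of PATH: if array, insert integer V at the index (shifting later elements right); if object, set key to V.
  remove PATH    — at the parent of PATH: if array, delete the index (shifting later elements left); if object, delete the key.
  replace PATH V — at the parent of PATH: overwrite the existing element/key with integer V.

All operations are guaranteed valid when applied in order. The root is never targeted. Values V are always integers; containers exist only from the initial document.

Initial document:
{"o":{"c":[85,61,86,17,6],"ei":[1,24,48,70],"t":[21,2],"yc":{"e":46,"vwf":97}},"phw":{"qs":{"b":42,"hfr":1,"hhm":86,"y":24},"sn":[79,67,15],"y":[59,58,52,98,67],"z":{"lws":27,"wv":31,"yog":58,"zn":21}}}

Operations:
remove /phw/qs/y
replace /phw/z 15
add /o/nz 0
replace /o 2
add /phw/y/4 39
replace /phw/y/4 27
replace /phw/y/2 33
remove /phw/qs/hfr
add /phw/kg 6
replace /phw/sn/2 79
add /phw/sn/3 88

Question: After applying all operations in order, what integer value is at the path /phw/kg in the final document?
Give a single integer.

After op 1 (remove /phw/qs/y): {"o":{"c":[85,61,86,17,6],"ei":[1,24,48,70],"t":[21,2],"yc":{"e":46,"vwf":97}},"phw":{"qs":{"b":42,"hfr":1,"hhm":86},"sn":[79,67,15],"y":[59,58,52,98,67],"z":{"lws":27,"wv":31,"yog":58,"zn":21}}}
After op 2 (replace /phw/z 15): {"o":{"c":[85,61,86,17,6],"ei":[1,24,48,70],"t":[21,2],"yc":{"e":46,"vwf":97}},"phw":{"qs":{"b":42,"hfr":1,"hhm":86},"sn":[79,67,15],"y":[59,58,52,98,67],"z":15}}
After op 3 (add /o/nz 0): {"o":{"c":[85,61,86,17,6],"ei":[1,24,48,70],"nz":0,"t":[21,2],"yc":{"e":46,"vwf":97}},"phw":{"qs":{"b":42,"hfr":1,"hhm":86},"sn":[79,67,15],"y":[59,58,52,98,67],"z":15}}
After op 4 (replace /o 2): {"o":2,"phw":{"qs":{"b":42,"hfr":1,"hhm":86},"sn":[79,67,15],"y":[59,58,52,98,67],"z":15}}
After op 5 (add /phw/y/4 39): {"o":2,"phw":{"qs":{"b":42,"hfr":1,"hhm":86},"sn":[79,67,15],"y":[59,58,52,98,39,67],"z":15}}
After op 6 (replace /phw/y/4 27): {"o":2,"phw":{"qs":{"b":42,"hfr":1,"hhm":86},"sn":[79,67,15],"y":[59,58,52,98,27,67],"z":15}}
After op 7 (replace /phw/y/2 33): {"o":2,"phw":{"qs":{"b":42,"hfr":1,"hhm":86},"sn":[79,67,15],"y":[59,58,33,98,27,67],"z":15}}
After op 8 (remove /phw/qs/hfr): {"o":2,"phw":{"qs":{"b":42,"hhm":86},"sn":[79,67,15],"y":[59,58,33,98,27,67],"z":15}}
After op 9 (add /phw/kg 6): {"o":2,"phw":{"kg":6,"qs":{"b":42,"hhm":86},"sn":[79,67,15],"y":[59,58,33,98,27,67],"z":15}}
After op 10 (replace /phw/sn/2 79): {"o":2,"phw":{"kg":6,"qs":{"b":42,"hhm":86},"sn":[79,67,79],"y":[59,58,33,98,27,67],"z":15}}
After op 11 (add /phw/sn/3 88): {"o":2,"phw":{"kg":6,"qs":{"b":42,"hhm":86},"sn":[79,67,79,88],"y":[59,58,33,98,27,67],"z":15}}
Value at /phw/kg: 6

Answer: 6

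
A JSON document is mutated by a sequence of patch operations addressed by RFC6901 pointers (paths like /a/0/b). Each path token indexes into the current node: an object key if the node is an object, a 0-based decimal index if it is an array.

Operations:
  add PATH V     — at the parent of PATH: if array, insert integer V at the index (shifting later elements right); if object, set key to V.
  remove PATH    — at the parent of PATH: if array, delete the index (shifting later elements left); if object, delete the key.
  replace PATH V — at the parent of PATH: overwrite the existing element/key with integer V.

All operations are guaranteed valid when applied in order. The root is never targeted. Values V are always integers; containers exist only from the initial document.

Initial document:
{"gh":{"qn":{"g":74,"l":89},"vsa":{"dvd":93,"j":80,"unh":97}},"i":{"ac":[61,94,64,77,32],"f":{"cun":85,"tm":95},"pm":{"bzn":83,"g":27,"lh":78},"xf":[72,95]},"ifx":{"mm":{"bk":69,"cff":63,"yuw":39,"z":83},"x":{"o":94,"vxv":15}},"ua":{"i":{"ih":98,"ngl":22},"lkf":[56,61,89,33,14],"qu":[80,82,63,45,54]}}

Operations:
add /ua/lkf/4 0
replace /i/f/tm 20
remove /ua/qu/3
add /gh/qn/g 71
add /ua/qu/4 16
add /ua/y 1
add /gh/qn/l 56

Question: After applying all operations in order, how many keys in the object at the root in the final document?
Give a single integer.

After op 1 (add /ua/lkf/4 0): {"gh":{"qn":{"g":74,"l":89},"vsa":{"dvd":93,"j":80,"unh":97}},"i":{"ac":[61,94,64,77,32],"f":{"cun":85,"tm":95},"pm":{"bzn":83,"g":27,"lh":78},"xf":[72,95]},"ifx":{"mm":{"bk":69,"cff":63,"yuw":39,"z":83},"x":{"o":94,"vxv":15}},"ua":{"i":{"ih":98,"ngl":22},"lkf":[56,61,89,33,0,14],"qu":[80,82,63,45,54]}}
After op 2 (replace /i/f/tm 20): {"gh":{"qn":{"g":74,"l":89},"vsa":{"dvd":93,"j":80,"unh":97}},"i":{"ac":[61,94,64,77,32],"f":{"cun":85,"tm":20},"pm":{"bzn":83,"g":27,"lh":78},"xf":[72,95]},"ifx":{"mm":{"bk":69,"cff":63,"yuw":39,"z":83},"x":{"o":94,"vxv":15}},"ua":{"i":{"ih":98,"ngl":22},"lkf":[56,61,89,33,0,14],"qu":[80,82,63,45,54]}}
After op 3 (remove /ua/qu/3): {"gh":{"qn":{"g":74,"l":89},"vsa":{"dvd":93,"j":80,"unh":97}},"i":{"ac":[61,94,64,77,32],"f":{"cun":85,"tm":20},"pm":{"bzn":83,"g":27,"lh":78},"xf":[72,95]},"ifx":{"mm":{"bk":69,"cff":63,"yuw":39,"z":83},"x":{"o":94,"vxv":15}},"ua":{"i":{"ih":98,"ngl":22},"lkf":[56,61,89,33,0,14],"qu":[80,82,63,54]}}
After op 4 (add /gh/qn/g 71): {"gh":{"qn":{"g":71,"l":89},"vsa":{"dvd":93,"j":80,"unh":97}},"i":{"ac":[61,94,64,77,32],"f":{"cun":85,"tm":20},"pm":{"bzn":83,"g":27,"lh":78},"xf":[72,95]},"ifx":{"mm":{"bk":69,"cff":63,"yuw":39,"z":83},"x":{"o":94,"vxv":15}},"ua":{"i":{"ih":98,"ngl":22},"lkf":[56,61,89,33,0,14],"qu":[80,82,63,54]}}
After op 5 (add /ua/qu/4 16): {"gh":{"qn":{"g":71,"l":89},"vsa":{"dvd":93,"j":80,"unh":97}},"i":{"ac":[61,94,64,77,32],"f":{"cun":85,"tm":20},"pm":{"bzn":83,"g":27,"lh":78},"xf":[72,95]},"ifx":{"mm":{"bk":69,"cff":63,"yuw":39,"z":83},"x":{"o":94,"vxv":15}},"ua":{"i":{"ih":98,"ngl":22},"lkf":[56,61,89,33,0,14],"qu":[80,82,63,54,16]}}
After op 6 (add /ua/y 1): {"gh":{"qn":{"g":71,"l":89},"vsa":{"dvd":93,"j":80,"unh":97}},"i":{"ac":[61,94,64,77,32],"f":{"cun":85,"tm":20},"pm":{"bzn":83,"g":27,"lh":78},"xf":[72,95]},"ifx":{"mm":{"bk":69,"cff":63,"yuw":39,"z":83},"x":{"o":94,"vxv":15}},"ua":{"i":{"ih":98,"ngl":22},"lkf":[56,61,89,33,0,14],"qu":[80,82,63,54,16],"y":1}}
After op 7 (add /gh/qn/l 56): {"gh":{"qn":{"g":71,"l":56},"vsa":{"dvd":93,"j":80,"unh":97}},"i":{"ac":[61,94,64,77,32],"f":{"cun":85,"tm":20},"pm":{"bzn":83,"g":27,"lh":78},"xf":[72,95]},"ifx":{"mm":{"bk":69,"cff":63,"yuw":39,"z":83},"x":{"o":94,"vxv":15}},"ua":{"i":{"ih":98,"ngl":22},"lkf":[56,61,89,33,0,14],"qu":[80,82,63,54,16],"y":1}}
Size at the root: 4

Answer: 4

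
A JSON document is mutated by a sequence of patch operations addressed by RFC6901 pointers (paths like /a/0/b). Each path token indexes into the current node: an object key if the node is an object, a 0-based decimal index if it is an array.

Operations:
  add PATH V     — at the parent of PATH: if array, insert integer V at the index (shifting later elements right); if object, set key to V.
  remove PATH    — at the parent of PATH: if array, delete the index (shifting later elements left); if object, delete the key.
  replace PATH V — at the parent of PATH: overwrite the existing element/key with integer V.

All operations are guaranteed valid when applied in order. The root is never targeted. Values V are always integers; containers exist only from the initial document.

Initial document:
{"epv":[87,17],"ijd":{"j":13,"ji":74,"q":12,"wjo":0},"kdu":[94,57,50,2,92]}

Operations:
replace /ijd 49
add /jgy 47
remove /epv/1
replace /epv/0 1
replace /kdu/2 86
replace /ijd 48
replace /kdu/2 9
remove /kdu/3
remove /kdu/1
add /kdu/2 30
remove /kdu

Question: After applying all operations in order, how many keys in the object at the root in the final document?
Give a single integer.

Answer: 3

Derivation:
After op 1 (replace /ijd 49): {"epv":[87,17],"ijd":49,"kdu":[94,57,50,2,92]}
After op 2 (add /jgy 47): {"epv":[87,17],"ijd":49,"jgy":47,"kdu":[94,57,50,2,92]}
After op 3 (remove /epv/1): {"epv":[87],"ijd":49,"jgy":47,"kdu":[94,57,50,2,92]}
After op 4 (replace /epv/0 1): {"epv":[1],"ijd":49,"jgy":47,"kdu":[94,57,50,2,92]}
After op 5 (replace /kdu/2 86): {"epv":[1],"ijd":49,"jgy":47,"kdu":[94,57,86,2,92]}
After op 6 (replace /ijd 48): {"epv":[1],"ijd":48,"jgy":47,"kdu":[94,57,86,2,92]}
After op 7 (replace /kdu/2 9): {"epv":[1],"ijd":48,"jgy":47,"kdu":[94,57,9,2,92]}
After op 8 (remove /kdu/3): {"epv":[1],"ijd":48,"jgy":47,"kdu":[94,57,9,92]}
After op 9 (remove /kdu/1): {"epv":[1],"ijd":48,"jgy":47,"kdu":[94,9,92]}
After op 10 (add /kdu/2 30): {"epv":[1],"ijd":48,"jgy":47,"kdu":[94,9,30,92]}
After op 11 (remove /kdu): {"epv":[1],"ijd":48,"jgy":47}
Size at the root: 3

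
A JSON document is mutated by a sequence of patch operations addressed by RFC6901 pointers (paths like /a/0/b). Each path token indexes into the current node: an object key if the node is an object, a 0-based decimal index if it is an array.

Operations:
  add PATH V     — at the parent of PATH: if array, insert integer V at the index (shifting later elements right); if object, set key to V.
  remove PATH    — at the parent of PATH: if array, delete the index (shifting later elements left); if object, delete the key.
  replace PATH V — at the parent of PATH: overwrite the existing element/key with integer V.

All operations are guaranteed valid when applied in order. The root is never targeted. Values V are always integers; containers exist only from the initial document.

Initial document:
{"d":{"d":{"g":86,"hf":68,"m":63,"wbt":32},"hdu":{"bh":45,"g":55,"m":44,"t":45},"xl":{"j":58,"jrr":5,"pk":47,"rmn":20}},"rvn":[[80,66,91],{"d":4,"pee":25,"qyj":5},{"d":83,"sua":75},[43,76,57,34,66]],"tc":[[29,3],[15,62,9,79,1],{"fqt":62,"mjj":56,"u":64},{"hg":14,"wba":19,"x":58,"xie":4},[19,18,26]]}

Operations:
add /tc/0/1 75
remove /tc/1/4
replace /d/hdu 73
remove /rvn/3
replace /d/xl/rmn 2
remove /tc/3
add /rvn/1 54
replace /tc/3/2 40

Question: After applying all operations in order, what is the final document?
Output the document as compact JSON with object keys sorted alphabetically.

After op 1 (add /tc/0/1 75): {"d":{"d":{"g":86,"hf":68,"m":63,"wbt":32},"hdu":{"bh":45,"g":55,"m":44,"t":45},"xl":{"j":58,"jrr":5,"pk":47,"rmn":20}},"rvn":[[80,66,91],{"d":4,"pee":25,"qyj":5},{"d":83,"sua":75},[43,76,57,34,66]],"tc":[[29,75,3],[15,62,9,79,1],{"fqt":62,"mjj":56,"u":64},{"hg":14,"wba":19,"x":58,"xie":4},[19,18,26]]}
After op 2 (remove /tc/1/4): {"d":{"d":{"g":86,"hf":68,"m":63,"wbt":32},"hdu":{"bh":45,"g":55,"m":44,"t":45},"xl":{"j":58,"jrr":5,"pk":47,"rmn":20}},"rvn":[[80,66,91],{"d":4,"pee":25,"qyj":5},{"d":83,"sua":75},[43,76,57,34,66]],"tc":[[29,75,3],[15,62,9,79],{"fqt":62,"mjj":56,"u":64},{"hg":14,"wba":19,"x":58,"xie":4},[19,18,26]]}
After op 3 (replace /d/hdu 73): {"d":{"d":{"g":86,"hf":68,"m":63,"wbt":32},"hdu":73,"xl":{"j":58,"jrr":5,"pk":47,"rmn":20}},"rvn":[[80,66,91],{"d":4,"pee":25,"qyj":5},{"d":83,"sua":75},[43,76,57,34,66]],"tc":[[29,75,3],[15,62,9,79],{"fqt":62,"mjj":56,"u":64},{"hg":14,"wba":19,"x":58,"xie":4},[19,18,26]]}
After op 4 (remove /rvn/3): {"d":{"d":{"g":86,"hf":68,"m":63,"wbt":32},"hdu":73,"xl":{"j":58,"jrr":5,"pk":47,"rmn":20}},"rvn":[[80,66,91],{"d":4,"pee":25,"qyj":5},{"d":83,"sua":75}],"tc":[[29,75,3],[15,62,9,79],{"fqt":62,"mjj":56,"u":64},{"hg":14,"wba":19,"x":58,"xie":4},[19,18,26]]}
After op 5 (replace /d/xl/rmn 2): {"d":{"d":{"g":86,"hf":68,"m":63,"wbt":32},"hdu":73,"xl":{"j":58,"jrr":5,"pk":47,"rmn":2}},"rvn":[[80,66,91],{"d":4,"pee":25,"qyj":5},{"d":83,"sua":75}],"tc":[[29,75,3],[15,62,9,79],{"fqt":62,"mjj":56,"u":64},{"hg":14,"wba":19,"x":58,"xie":4},[19,18,26]]}
After op 6 (remove /tc/3): {"d":{"d":{"g":86,"hf":68,"m":63,"wbt":32},"hdu":73,"xl":{"j":58,"jrr":5,"pk":47,"rmn":2}},"rvn":[[80,66,91],{"d":4,"pee":25,"qyj":5},{"d":83,"sua":75}],"tc":[[29,75,3],[15,62,9,79],{"fqt":62,"mjj":56,"u":64},[19,18,26]]}
After op 7 (add /rvn/1 54): {"d":{"d":{"g":86,"hf":68,"m":63,"wbt":32},"hdu":73,"xl":{"j":58,"jrr":5,"pk":47,"rmn":2}},"rvn":[[80,66,91],54,{"d":4,"pee":25,"qyj":5},{"d":83,"sua":75}],"tc":[[29,75,3],[15,62,9,79],{"fqt":62,"mjj":56,"u":64},[19,18,26]]}
After op 8 (replace /tc/3/2 40): {"d":{"d":{"g":86,"hf":68,"m":63,"wbt":32},"hdu":73,"xl":{"j":58,"jrr":5,"pk":47,"rmn":2}},"rvn":[[80,66,91],54,{"d":4,"pee":25,"qyj":5},{"d":83,"sua":75}],"tc":[[29,75,3],[15,62,9,79],{"fqt":62,"mjj":56,"u":64},[19,18,40]]}

Answer: {"d":{"d":{"g":86,"hf":68,"m":63,"wbt":32},"hdu":73,"xl":{"j":58,"jrr":5,"pk":47,"rmn":2}},"rvn":[[80,66,91],54,{"d":4,"pee":25,"qyj":5},{"d":83,"sua":75}],"tc":[[29,75,3],[15,62,9,79],{"fqt":62,"mjj":56,"u":64},[19,18,40]]}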